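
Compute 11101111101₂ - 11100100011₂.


Align and subtract column by column (LSB to MSB, borrowing when needed):
  11101111101
- 11100100011
  -----------
  col 0: (1 - 0 borrow-in) - 1 → 1 - 1 = 0, borrow out 0
  col 1: (0 - 0 borrow-in) - 1 → borrow from next column: (0+2) - 1 = 1, borrow out 1
  col 2: (1 - 1 borrow-in) - 0 → 0 - 0 = 0, borrow out 0
  col 3: (1 - 0 borrow-in) - 0 → 1 - 0 = 1, borrow out 0
  col 4: (1 - 0 borrow-in) - 0 → 1 - 0 = 1, borrow out 0
  col 5: (1 - 0 borrow-in) - 1 → 1 - 1 = 0, borrow out 0
  col 6: (1 - 0 borrow-in) - 0 → 1 - 0 = 1, borrow out 0
  col 7: (0 - 0 borrow-in) - 0 → 0 - 0 = 0, borrow out 0
  col 8: (1 - 0 borrow-in) - 1 → 1 - 1 = 0, borrow out 0
  col 9: (1 - 0 borrow-in) - 1 → 1 - 1 = 0, borrow out 0
  col 10: (1 - 0 borrow-in) - 1 → 1 - 1 = 0, borrow out 0
Reading bits MSB→LSB: 00001011010
Strip leading zeros: 1011010
= 1011010


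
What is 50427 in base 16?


Divide by 16 repeatedly:
50427 ÷ 16 = 3151 remainder 11 (B)
3151 ÷ 16 = 196 remainder 15 (F)
196 ÷ 16 = 12 remainder 4 (4)
12 ÷ 16 = 0 remainder 12 (C)
Reading remainders bottom-up:
= 0xC4FB


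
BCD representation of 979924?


Each digit → 4-bit binary:
  9 → 1001
  7 → 0111
  9 → 1001
  9 → 1001
  2 → 0010
  4 → 0100
= 1001 0111 1001 1001 0010 0100


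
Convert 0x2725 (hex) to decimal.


Positional values:
Position 0: 5 × 16^0 = 5 × 1 = 5
Position 1: 2 × 16^1 = 2 × 16 = 32
Position 2: 7 × 16^2 = 7 × 256 = 1792
Position 3: 2 × 16^3 = 2 × 4096 = 8192
Sum = 5 + 32 + 1792 + 8192
= 10021


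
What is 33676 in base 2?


Divide by 2 repeatedly:
33676 ÷ 2 = 16838 remainder 0
16838 ÷ 2 = 8419 remainder 0
8419 ÷ 2 = 4209 remainder 1
4209 ÷ 2 = 2104 remainder 1
2104 ÷ 2 = 1052 remainder 0
1052 ÷ 2 = 526 remainder 0
526 ÷ 2 = 263 remainder 0
263 ÷ 2 = 131 remainder 1
131 ÷ 2 = 65 remainder 1
65 ÷ 2 = 32 remainder 1
32 ÷ 2 = 16 remainder 0
16 ÷ 2 = 8 remainder 0
8 ÷ 2 = 4 remainder 0
4 ÷ 2 = 2 remainder 0
2 ÷ 2 = 1 remainder 0
1 ÷ 2 = 0 remainder 1
Reading remainders bottom-up:
= 1000001110001100


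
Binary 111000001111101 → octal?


Group into 3-bit groups: 111000001111101
  111 = 7
  000 = 0
  001 = 1
  111 = 7
  101 = 5
= 0o70175


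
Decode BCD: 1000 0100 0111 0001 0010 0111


Each 4-bit group → digit:
  1000 → 8
  0100 → 4
  0111 → 7
  0001 → 1
  0010 → 2
  0111 → 7
= 847127


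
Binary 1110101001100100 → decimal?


Positional values:
Bit 2: 1 × 2^2 = 4
Bit 5: 1 × 2^5 = 32
Bit 6: 1 × 2^6 = 64
Bit 9: 1 × 2^9 = 512
Bit 11: 1 × 2^11 = 2048
Bit 13: 1 × 2^13 = 8192
Bit 14: 1 × 2^14 = 16384
Bit 15: 1 × 2^15 = 32768
Sum = 4 + 32 + 64 + 512 + 2048 + 8192 + 16384 + 32768
= 60004


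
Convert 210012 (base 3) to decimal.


Positional values (base 3):
  2 × 3^0 = 2 × 1 = 2
  1 × 3^1 = 1 × 3 = 3
  0 × 3^2 = 0 × 9 = 0
  0 × 3^3 = 0 × 27 = 0
  1 × 3^4 = 1 × 81 = 81
  2 × 3^5 = 2 × 243 = 486
Sum = 2 + 3 + 0 + 0 + 81 + 486
= 572


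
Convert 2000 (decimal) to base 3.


Divide by 3 repeatedly:
2000 ÷ 3 = 666 remainder 2
666 ÷ 3 = 222 remainder 0
222 ÷ 3 = 74 remainder 0
74 ÷ 3 = 24 remainder 2
24 ÷ 3 = 8 remainder 0
8 ÷ 3 = 2 remainder 2
2 ÷ 3 = 0 remainder 2
Reading remainders bottom-up:
= 2202002


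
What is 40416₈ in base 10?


Positional values:
Position 0: 6 × 8^0 = 6
Position 1: 1 × 8^1 = 8
Position 2: 4 × 8^2 = 256
Position 3: 0 × 8^3 = 0
Position 4: 4 × 8^4 = 16384
Sum = 6 + 8 + 256 + 0 + 16384
= 16654


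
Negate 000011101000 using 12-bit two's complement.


Original: 000011101000
Step 1 - Invert all bits: 111100010111
Step 2 - Add 1: 111100010111 + 1
= 111100011000 (represents -232)


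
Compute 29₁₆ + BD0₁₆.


Align and add column by column (LSB to MSB, each column mod 16 with carry):
  0029
+ 0BD0
  ----
  col 0: 9(9) + 0(0) + 0 (carry in) = 9 → 9(9), carry out 0
  col 1: 2(2) + D(13) + 0 (carry in) = 15 → F(15), carry out 0
  col 2: 0(0) + B(11) + 0 (carry in) = 11 → B(11), carry out 0
  col 3: 0(0) + 0(0) + 0 (carry in) = 0 → 0(0), carry out 0
Reading digits MSB→LSB: 0BF9
Strip leading zeros: BF9
= 0xBF9


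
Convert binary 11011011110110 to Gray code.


Binary: 11011011110110
Gray code: G = B XOR (B >> 1)
B >> 1 = 01101101111011
11011011110110 XOR 01101101111011:
  1 XOR 0 = 1
  1 XOR 1 = 0
  0 XOR 1 = 1
  1 XOR 0 = 1
  1 XOR 1 = 0
  0 XOR 1 = 1
  1 XOR 0 = 1
  1 XOR 1 = 0
  1 XOR 1 = 0
  1 XOR 1 = 0
  0 XOR 1 = 1
  1 XOR 0 = 1
  1 XOR 1 = 0
  0 XOR 1 = 1
= 10110110001101


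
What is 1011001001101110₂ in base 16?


Group into 4-bit nibbles: 1011001001101110
  1011 = B
  0010 = 2
  0110 = 6
  1110 = E
= 0xB26E


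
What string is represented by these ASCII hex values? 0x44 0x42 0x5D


Codes (hex): 0x44 0x42 0x5D
Per-code ASCII lookup:
  0x44 = 68  (range 65-90: uppercase, 68 - 65 = 3) → 'D'
  0x42 = 66  (range 65-90: uppercase, 66 - 65 = 1) → 'B'
  0x5D = 93  (special character) → ']'
= 'DB]'


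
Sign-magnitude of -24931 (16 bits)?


Sign bit: 1 (negative)
Magnitude: 24931 = 110000101100011
= 1110000101100011


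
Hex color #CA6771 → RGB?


Hex: #CA6771
R = CA₁₆ = 202
G = 67₁₆ = 103
B = 71₁₆ = 113
= RGB(202, 103, 113)


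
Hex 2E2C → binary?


Each hex digit → 4 binary bits:
  2 = 0010
  E = 1110
  2 = 0010
  C = 1100
Concatenate: 0010 1110 0010 1100
= 0010111000101100


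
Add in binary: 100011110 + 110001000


Align and add column by column (LSB to MSB, carry propagating):
  0100011110
+ 0110001000
  ----------
  col 0: 0 + 0 + 0 (carry in) = 0 → bit 0, carry out 0
  col 1: 1 + 0 + 0 (carry in) = 1 → bit 1, carry out 0
  col 2: 1 + 0 + 0 (carry in) = 1 → bit 1, carry out 0
  col 3: 1 + 1 + 0 (carry in) = 2 → bit 0, carry out 1
  col 4: 1 + 0 + 1 (carry in) = 2 → bit 0, carry out 1
  col 5: 0 + 0 + 1 (carry in) = 1 → bit 1, carry out 0
  col 6: 0 + 0 + 0 (carry in) = 0 → bit 0, carry out 0
  col 7: 0 + 1 + 0 (carry in) = 1 → bit 1, carry out 0
  col 8: 1 + 1 + 0 (carry in) = 2 → bit 0, carry out 1
  col 9: 0 + 0 + 1 (carry in) = 1 → bit 1, carry out 0
Reading bits MSB→LSB: 1010100110
Strip leading zeros: 1010100110
= 1010100110


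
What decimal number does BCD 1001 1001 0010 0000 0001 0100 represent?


Each 4-bit group → digit:
  1001 → 9
  1001 → 9
  0010 → 2
  0000 → 0
  0001 → 1
  0100 → 4
= 992014


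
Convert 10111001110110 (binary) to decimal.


Positional values:
Bit 1: 1 × 2^1 = 2
Bit 2: 1 × 2^2 = 4
Bit 4: 1 × 2^4 = 16
Bit 5: 1 × 2^5 = 32
Bit 6: 1 × 2^6 = 64
Bit 9: 1 × 2^9 = 512
Bit 10: 1 × 2^10 = 1024
Bit 11: 1 × 2^11 = 2048
Bit 13: 1 × 2^13 = 8192
Sum = 2 + 4 + 16 + 32 + 64 + 512 + 1024 + 2048 + 8192
= 11894


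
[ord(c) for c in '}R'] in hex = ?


String: '}R'  (2 characters)
Per-character ASCII lookup:
  '}': special character: '}' = 125 → 0x7D
  'R': uppercase starts at 65: 'R' = 65 + 17 = 82 → 0x52
= 0x7D 0x52


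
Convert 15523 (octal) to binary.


Each octal digit → 3 binary bits:
  1 = 001
  5 = 101
  5 = 101
  2 = 010
  3 = 011
Concatenate: 001 101 101 010 011
= 001101101010011


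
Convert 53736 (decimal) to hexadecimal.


Divide by 16 repeatedly:
53736 ÷ 16 = 3358 remainder 8 (8)
3358 ÷ 16 = 209 remainder 14 (E)
209 ÷ 16 = 13 remainder 1 (1)
13 ÷ 16 = 0 remainder 13 (D)
Reading remainders bottom-up:
= 0xD1E8


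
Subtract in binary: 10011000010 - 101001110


Align and subtract column by column (LSB to MSB, borrowing when needed):
  10011000010
- 00101001110
  -----------
  col 0: (0 - 0 borrow-in) - 0 → 0 - 0 = 0, borrow out 0
  col 1: (1 - 0 borrow-in) - 1 → 1 - 1 = 0, borrow out 0
  col 2: (0 - 0 borrow-in) - 1 → borrow from next column: (0+2) - 1 = 1, borrow out 1
  col 3: (0 - 1 borrow-in) - 1 → borrow from next column: (-1+2) - 1 = 0, borrow out 1
  col 4: (0 - 1 borrow-in) - 0 → borrow from next column: (-1+2) - 0 = 1, borrow out 1
  col 5: (0 - 1 borrow-in) - 0 → borrow from next column: (-1+2) - 0 = 1, borrow out 1
  col 6: (1 - 1 borrow-in) - 1 → borrow from next column: (0+2) - 1 = 1, borrow out 1
  col 7: (1 - 1 borrow-in) - 0 → 0 - 0 = 0, borrow out 0
  col 8: (0 - 0 borrow-in) - 1 → borrow from next column: (0+2) - 1 = 1, borrow out 1
  col 9: (0 - 1 borrow-in) - 0 → borrow from next column: (-1+2) - 0 = 1, borrow out 1
  col 10: (1 - 1 borrow-in) - 0 → 0 - 0 = 0, borrow out 0
Reading bits MSB→LSB: 01101110100
Strip leading zeros: 1101110100
= 1101110100


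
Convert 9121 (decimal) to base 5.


Divide by 5 repeatedly:
9121 ÷ 5 = 1824 remainder 1
1824 ÷ 5 = 364 remainder 4
364 ÷ 5 = 72 remainder 4
72 ÷ 5 = 14 remainder 2
14 ÷ 5 = 2 remainder 4
2 ÷ 5 = 0 remainder 2
Reading remainders bottom-up:
= 242441


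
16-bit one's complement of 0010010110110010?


Original: 0010010110110010
Invert all bits:
  bit 0: 0 → 1
  bit 1: 0 → 1
  bit 2: 1 → 0
  bit 3: 0 → 1
  bit 4: 0 → 1
  bit 5: 1 → 0
  bit 6: 0 → 1
  bit 7: 1 → 0
  bit 8: 1 → 0
  bit 9: 0 → 1
  bit 10: 1 → 0
  bit 11: 1 → 0
  bit 12: 0 → 1
  bit 13: 0 → 1
  bit 14: 1 → 0
  bit 15: 0 → 1
= 1101101001001101


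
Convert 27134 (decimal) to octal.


Divide by 8 repeatedly:
27134 ÷ 8 = 3391 remainder 6
3391 ÷ 8 = 423 remainder 7
423 ÷ 8 = 52 remainder 7
52 ÷ 8 = 6 remainder 4
6 ÷ 8 = 0 remainder 6
Reading remainders bottom-up:
= 0o64776


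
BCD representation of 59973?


Each digit → 4-bit binary:
  5 → 0101
  9 → 1001
  9 → 1001
  7 → 0111
  3 → 0011
= 0101 1001 1001 0111 0011


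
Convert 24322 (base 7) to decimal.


Positional values (base 7):
  2 × 7^0 = 2 × 1 = 2
  2 × 7^1 = 2 × 7 = 14
  3 × 7^2 = 3 × 49 = 147
  4 × 7^3 = 4 × 343 = 1372
  2 × 7^4 = 2 × 2401 = 4802
Sum = 2 + 14 + 147 + 1372 + 4802
= 6337


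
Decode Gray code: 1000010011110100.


Gray code: 1000010011110100
MSB stays the same: 1
Each subsequent bit = prev_binary XOR current_gray:
  B[1] = 1 XOR 0 = 1
  B[2] = 1 XOR 0 = 1
  B[3] = 1 XOR 0 = 1
  B[4] = 1 XOR 0 = 1
  B[5] = 1 XOR 1 = 0
  B[6] = 0 XOR 0 = 0
  B[7] = 0 XOR 0 = 0
  B[8] = 0 XOR 1 = 1
  B[9] = 1 XOR 1 = 0
  B[10] = 0 XOR 1 = 1
  B[11] = 1 XOR 1 = 0
  B[12] = 0 XOR 0 = 0
  B[13] = 0 XOR 1 = 1
  B[14] = 1 XOR 0 = 1
  B[15] = 1 XOR 0 = 1
= 1111100010100111 (63655 decimal)


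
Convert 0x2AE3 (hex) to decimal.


Positional values:
Position 0: 3 × 16^0 = 3 × 1 = 3
Position 1: E × 16^1 = 14 × 16 = 224
Position 2: A × 16^2 = 10 × 256 = 2560
Position 3: 2 × 16^3 = 2 × 4096 = 8192
Sum = 3 + 224 + 2560 + 8192
= 10979


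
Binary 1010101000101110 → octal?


Group into 3-bit groups: 001010101000101110
  001 = 1
  010 = 2
  101 = 5
  000 = 0
  101 = 5
  110 = 6
= 0o125056


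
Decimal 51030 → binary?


Divide by 2 repeatedly:
51030 ÷ 2 = 25515 remainder 0
25515 ÷ 2 = 12757 remainder 1
12757 ÷ 2 = 6378 remainder 1
6378 ÷ 2 = 3189 remainder 0
3189 ÷ 2 = 1594 remainder 1
1594 ÷ 2 = 797 remainder 0
797 ÷ 2 = 398 remainder 1
398 ÷ 2 = 199 remainder 0
199 ÷ 2 = 99 remainder 1
99 ÷ 2 = 49 remainder 1
49 ÷ 2 = 24 remainder 1
24 ÷ 2 = 12 remainder 0
12 ÷ 2 = 6 remainder 0
6 ÷ 2 = 3 remainder 0
3 ÷ 2 = 1 remainder 1
1 ÷ 2 = 0 remainder 1
Reading remainders bottom-up:
= 1100011101010110


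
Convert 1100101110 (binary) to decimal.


Positional values:
Bit 1: 1 × 2^1 = 2
Bit 2: 1 × 2^2 = 4
Bit 3: 1 × 2^3 = 8
Bit 5: 1 × 2^5 = 32
Bit 8: 1 × 2^8 = 256
Bit 9: 1 × 2^9 = 512
Sum = 2 + 4 + 8 + 32 + 256 + 512
= 814


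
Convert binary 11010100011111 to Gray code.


Binary: 11010100011111
Gray code: G = B XOR (B >> 1)
B >> 1 = 01101010001111
11010100011111 XOR 01101010001111:
  1 XOR 0 = 1
  1 XOR 1 = 0
  0 XOR 1 = 1
  1 XOR 0 = 1
  0 XOR 1 = 1
  1 XOR 0 = 1
  0 XOR 1 = 1
  0 XOR 0 = 0
  0 XOR 0 = 0
  1 XOR 0 = 1
  1 XOR 1 = 0
  1 XOR 1 = 0
  1 XOR 1 = 0
  1 XOR 1 = 0
= 10111110010000


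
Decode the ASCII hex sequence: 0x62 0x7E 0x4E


Codes (hex): 0x62 0x7E 0x4E
Per-code ASCII lookup:
  0x62 = 98  (range 97-122: lowercase, 98 - 97 = 1) → 'b'
  0x7E = 126  (special character) → '~'
  0x4E = 78  (range 65-90: uppercase, 78 - 65 = 13) → 'N'
= 'b~N'


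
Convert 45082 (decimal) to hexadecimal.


Divide by 16 repeatedly:
45082 ÷ 16 = 2817 remainder 10 (A)
2817 ÷ 16 = 176 remainder 1 (1)
176 ÷ 16 = 11 remainder 0 (0)
11 ÷ 16 = 0 remainder 11 (B)
Reading remainders bottom-up:
= 0xB01A


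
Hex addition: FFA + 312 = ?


Align and add column by column (LSB to MSB, each column mod 16 with carry):
  0FFA
+ 0312
  ----
  col 0: A(10) + 2(2) + 0 (carry in) = 12 → C(12), carry out 0
  col 1: F(15) + 1(1) + 0 (carry in) = 16 → 0(0), carry out 1
  col 2: F(15) + 3(3) + 1 (carry in) = 19 → 3(3), carry out 1
  col 3: 0(0) + 0(0) + 1 (carry in) = 1 → 1(1), carry out 0
Reading digits MSB→LSB: 130C
Strip leading zeros: 130C
= 0x130C


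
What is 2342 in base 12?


Divide by 12 repeatedly:
2342 ÷ 12 = 195 remainder 2
195 ÷ 12 = 16 remainder 3
16 ÷ 12 = 1 remainder 4
1 ÷ 12 = 0 remainder 1
Reading remainders bottom-up:
= 1432


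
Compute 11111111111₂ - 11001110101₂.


Align and subtract column by column (LSB to MSB, borrowing when needed):
  11111111111
- 11001110101
  -----------
  col 0: (1 - 0 borrow-in) - 1 → 1 - 1 = 0, borrow out 0
  col 1: (1 - 0 borrow-in) - 0 → 1 - 0 = 1, borrow out 0
  col 2: (1 - 0 borrow-in) - 1 → 1 - 1 = 0, borrow out 0
  col 3: (1 - 0 borrow-in) - 0 → 1 - 0 = 1, borrow out 0
  col 4: (1 - 0 borrow-in) - 1 → 1 - 1 = 0, borrow out 0
  col 5: (1 - 0 borrow-in) - 1 → 1 - 1 = 0, borrow out 0
  col 6: (1 - 0 borrow-in) - 1 → 1 - 1 = 0, borrow out 0
  col 7: (1 - 0 borrow-in) - 0 → 1 - 0 = 1, borrow out 0
  col 8: (1 - 0 borrow-in) - 0 → 1 - 0 = 1, borrow out 0
  col 9: (1 - 0 borrow-in) - 1 → 1 - 1 = 0, borrow out 0
  col 10: (1 - 0 borrow-in) - 1 → 1 - 1 = 0, borrow out 0
Reading bits MSB→LSB: 00110001010
Strip leading zeros: 110001010
= 110001010


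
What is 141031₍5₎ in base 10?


Positional values (base 5):
  1 × 5^0 = 1 × 1 = 1
  3 × 5^1 = 3 × 5 = 15
  0 × 5^2 = 0 × 25 = 0
  1 × 5^3 = 1 × 125 = 125
  4 × 5^4 = 4 × 625 = 2500
  1 × 5^5 = 1 × 3125 = 3125
Sum = 1 + 15 + 0 + 125 + 2500 + 3125
= 5766


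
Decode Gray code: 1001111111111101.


Gray code: 1001111111111101
MSB stays the same: 1
Each subsequent bit = prev_binary XOR current_gray:
  B[1] = 1 XOR 0 = 1
  B[2] = 1 XOR 0 = 1
  B[3] = 1 XOR 1 = 0
  B[4] = 0 XOR 1 = 1
  B[5] = 1 XOR 1 = 0
  B[6] = 0 XOR 1 = 1
  B[7] = 1 XOR 1 = 0
  B[8] = 0 XOR 1 = 1
  B[9] = 1 XOR 1 = 0
  B[10] = 0 XOR 1 = 1
  B[11] = 1 XOR 1 = 0
  B[12] = 0 XOR 1 = 1
  B[13] = 1 XOR 1 = 0
  B[14] = 0 XOR 0 = 0
  B[15] = 0 XOR 1 = 1
= 1110101010101001 (60073 decimal)


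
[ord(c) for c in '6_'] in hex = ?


String: '6_'  (2 characters)
Per-character ASCII lookup:
  '6': digits start at 48: '6' = 48 + 6 = 54 → 0x36
  '_': special character: '_' = 95 → 0x5F
= 0x36 0x5F


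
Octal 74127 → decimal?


Positional values:
Position 0: 7 × 8^0 = 7
Position 1: 2 × 8^1 = 16
Position 2: 1 × 8^2 = 64
Position 3: 4 × 8^3 = 2048
Position 4: 7 × 8^4 = 28672
Sum = 7 + 16 + 64 + 2048 + 28672
= 30807


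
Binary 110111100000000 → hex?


Group into 4-bit nibbles: 0110111100000000
  0110 = 6
  1111 = F
  0000 = 0
  0000 = 0
= 0x6F00


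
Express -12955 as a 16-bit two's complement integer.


Original: 0011001010011011
Step 1 - Invert all bits: 1100110101100100
Step 2 - Add 1: 1100110101100100 + 1
= 1100110101100101 (represents -12955)


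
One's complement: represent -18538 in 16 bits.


Original: 0100100001101010
Invert all bits:
  bit 0: 0 → 1
  bit 1: 1 → 0
  bit 2: 0 → 1
  bit 3: 0 → 1
  bit 4: 1 → 0
  bit 5: 0 → 1
  bit 6: 0 → 1
  bit 7: 0 → 1
  bit 8: 0 → 1
  bit 9: 1 → 0
  bit 10: 1 → 0
  bit 11: 0 → 1
  bit 12: 1 → 0
  bit 13: 0 → 1
  bit 14: 1 → 0
  bit 15: 0 → 1
= 1011011110010101


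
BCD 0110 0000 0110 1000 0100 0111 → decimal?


Each 4-bit group → digit:
  0110 → 6
  0000 → 0
  0110 → 6
  1000 → 8
  0100 → 4
  0111 → 7
= 606847


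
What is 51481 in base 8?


Divide by 8 repeatedly:
51481 ÷ 8 = 6435 remainder 1
6435 ÷ 8 = 804 remainder 3
804 ÷ 8 = 100 remainder 4
100 ÷ 8 = 12 remainder 4
12 ÷ 8 = 1 remainder 4
1 ÷ 8 = 0 remainder 1
Reading remainders bottom-up:
= 0o144431


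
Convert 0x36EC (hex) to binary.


Each hex digit → 4 binary bits:
  3 = 0011
  6 = 0110
  E = 1110
  C = 1100
Concatenate: 0011 0110 1110 1100
= 0011011011101100


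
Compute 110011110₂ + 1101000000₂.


Align and add column by column (LSB to MSB, carry propagating):
  00110011110
+ 01101000000
  -----------
  col 0: 0 + 0 + 0 (carry in) = 0 → bit 0, carry out 0
  col 1: 1 + 0 + 0 (carry in) = 1 → bit 1, carry out 0
  col 2: 1 + 0 + 0 (carry in) = 1 → bit 1, carry out 0
  col 3: 1 + 0 + 0 (carry in) = 1 → bit 1, carry out 0
  col 4: 1 + 0 + 0 (carry in) = 1 → bit 1, carry out 0
  col 5: 0 + 0 + 0 (carry in) = 0 → bit 0, carry out 0
  col 6: 0 + 1 + 0 (carry in) = 1 → bit 1, carry out 0
  col 7: 1 + 0 + 0 (carry in) = 1 → bit 1, carry out 0
  col 8: 1 + 1 + 0 (carry in) = 2 → bit 0, carry out 1
  col 9: 0 + 1 + 1 (carry in) = 2 → bit 0, carry out 1
  col 10: 0 + 0 + 1 (carry in) = 1 → bit 1, carry out 0
Reading bits MSB→LSB: 10011011110
Strip leading zeros: 10011011110
= 10011011110


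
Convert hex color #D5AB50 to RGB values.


Hex: #D5AB50
R = D5₁₆ = 213
G = AB₁₆ = 171
B = 50₁₆ = 80
= RGB(213, 171, 80)


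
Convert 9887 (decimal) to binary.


Divide by 2 repeatedly:
9887 ÷ 2 = 4943 remainder 1
4943 ÷ 2 = 2471 remainder 1
2471 ÷ 2 = 1235 remainder 1
1235 ÷ 2 = 617 remainder 1
617 ÷ 2 = 308 remainder 1
308 ÷ 2 = 154 remainder 0
154 ÷ 2 = 77 remainder 0
77 ÷ 2 = 38 remainder 1
38 ÷ 2 = 19 remainder 0
19 ÷ 2 = 9 remainder 1
9 ÷ 2 = 4 remainder 1
4 ÷ 2 = 2 remainder 0
2 ÷ 2 = 1 remainder 0
1 ÷ 2 = 0 remainder 1
Reading remainders bottom-up:
= 10011010011111


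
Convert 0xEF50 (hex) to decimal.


Positional values:
Position 0: 0 × 16^0 = 0 × 1 = 0
Position 1: 5 × 16^1 = 5 × 16 = 80
Position 2: F × 16^2 = 15 × 256 = 3840
Position 3: E × 16^3 = 14 × 4096 = 57344
Sum = 0 + 80 + 3840 + 57344
= 61264


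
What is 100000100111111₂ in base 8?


Group into 3-bit groups: 100000100111111
  100 = 4
  000 = 0
  100 = 4
  111 = 7
  111 = 7
= 0o40477


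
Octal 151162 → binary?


Each octal digit → 3 binary bits:
  1 = 001
  5 = 101
  1 = 001
  1 = 001
  6 = 110
  2 = 010
Concatenate: 001 101 001 001 110 010
= 001101001001110010


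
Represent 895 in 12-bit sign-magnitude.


Sign bit: 0 (positive)
Magnitude: 895 = 01101111111
= 001101111111


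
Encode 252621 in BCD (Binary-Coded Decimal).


Each digit → 4-bit binary:
  2 → 0010
  5 → 0101
  2 → 0010
  6 → 0110
  2 → 0010
  1 → 0001
= 0010 0101 0010 0110 0010 0001


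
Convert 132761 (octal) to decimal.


Positional values:
Position 0: 1 × 8^0 = 1
Position 1: 6 × 8^1 = 48
Position 2: 7 × 8^2 = 448
Position 3: 2 × 8^3 = 1024
Position 4: 3 × 8^4 = 12288
Position 5: 1 × 8^5 = 32768
Sum = 1 + 48 + 448 + 1024 + 12288 + 32768
= 46577


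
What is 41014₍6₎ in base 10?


Positional values (base 6):
  4 × 6^0 = 4 × 1 = 4
  1 × 6^1 = 1 × 6 = 6
  0 × 6^2 = 0 × 36 = 0
  1 × 6^3 = 1 × 216 = 216
  4 × 6^4 = 4 × 1296 = 5184
Sum = 4 + 6 + 0 + 216 + 5184
= 5410


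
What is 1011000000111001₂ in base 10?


Positional values:
Bit 0: 1 × 2^0 = 1
Bit 3: 1 × 2^3 = 8
Bit 4: 1 × 2^4 = 16
Bit 5: 1 × 2^5 = 32
Bit 12: 1 × 2^12 = 4096
Bit 13: 1 × 2^13 = 8192
Bit 15: 1 × 2^15 = 32768
Sum = 1 + 8 + 16 + 32 + 4096 + 8192 + 32768
= 45113


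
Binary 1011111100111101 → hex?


Group into 4-bit nibbles: 1011111100111101
  1011 = B
  1111 = F
  0011 = 3
  1101 = D
= 0xBF3D


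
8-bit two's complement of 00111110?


Original: 00111110
Step 1 - Invert all bits: 11000001
Step 2 - Add 1: 11000001 + 1
= 11000010 (represents -62)


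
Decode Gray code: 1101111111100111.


Gray code: 1101111111100111
MSB stays the same: 1
Each subsequent bit = prev_binary XOR current_gray:
  B[1] = 1 XOR 1 = 0
  B[2] = 0 XOR 0 = 0
  B[3] = 0 XOR 1 = 1
  B[4] = 1 XOR 1 = 0
  B[5] = 0 XOR 1 = 1
  B[6] = 1 XOR 1 = 0
  B[7] = 0 XOR 1 = 1
  B[8] = 1 XOR 1 = 0
  B[9] = 0 XOR 1 = 1
  B[10] = 1 XOR 1 = 0
  B[11] = 0 XOR 0 = 0
  B[12] = 0 XOR 0 = 0
  B[13] = 0 XOR 1 = 1
  B[14] = 1 XOR 1 = 0
  B[15] = 0 XOR 1 = 1
= 1001010101000101 (38213 decimal)


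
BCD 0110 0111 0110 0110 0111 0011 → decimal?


Each 4-bit group → digit:
  0110 → 6
  0111 → 7
  0110 → 6
  0110 → 6
  0111 → 7
  0011 → 3
= 676673


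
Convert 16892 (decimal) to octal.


Divide by 8 repeatedly:
16892 ÷ 8 = 2111 remainder 4
2111 ÷ 8 = 263 remainder 7
263 ÷ 8 = 32 remainder 7
32 ÷ 8 = 4 remainder 0
4 ÷ 8 = 0 remainder 4
Reading remainders bottom-up:
= 0o40774


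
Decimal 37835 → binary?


Divide by 2 repeatedly:
37835 ÷ 2 = 18917 remainder 1
18917 ÷ 2 = 9458 remainder 1
9458 ÷ 2 = 4729 remainder 0
4729 ÷ 2 = 2364 remainder 1
2364 ÷ 2 = 1182 remainder 0
1182 ÷ 2 = 591 remainder 0
591 ÷ 2 = 295 remainder 1
295 ÷ 2 = 147 remainder 1
147 ÷ 2 = 73 remainder 1
73 ÷ 2 = 36 remainder 1
36 ÷ 2 = 18 remainder 0
18 ÷ 2 = 9 remainder 0
9 ÷ 2 = 4 remainder 1
4 ÷ 2 = 2 remainder 0
2 ÷ 2 = 1 remainder 0
1 ÷ 2 = 0 remainder 1
Reading remainders bottom-up:
= 1001001111001011


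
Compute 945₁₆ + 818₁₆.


Align and add column by column (LSB to MSB, each column mod 16 with carry):
  0945
+ 0818
  ----
  col 0: 5(5) + 8(8) + 0 (carry in) = 13 → D(13), carry out 0
  col 1: 4(4) + 1(1) + 0 (carry in) = 5 → 5(5), carry out 0
  col 2: 9(9) + 8(8) + 0 (carry in) = 17 → 1(1), carry out 1
  col 3: 0(0) + 0(0) + 1 (carry in) = 1 → 1(1), carry out 0
Reading digits MSB→LSB: 115D
Strip leading zeros: 115D
= 0x115D


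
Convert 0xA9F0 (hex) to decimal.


Positional values:
Position 0: 0 × 16^0 = 0 × 1 = 0
Position 1: F × 16^1 = 15 × 16 = 240
Position 2: 9 × 16^2 = 9 × 256 = 2304
Position 3: A × 16^3 = 10 × 4096 = 40960
Sum = 0 + 240 + 2304 + 40960
= 43504


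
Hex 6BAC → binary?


Each hex digit → 4 binary bits:
  6 = 0110
  B = 1011
  A = 1010
  C = 1100
Concatenate: 0110 1011 1010 1100
= 0110101110101100


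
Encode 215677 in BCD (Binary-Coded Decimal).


Each digit → 4-bit binary:
  2 → 0010
  1 → 0001
  5 → 0101
  6 → 0110
  7 → 0111
  7 → 0111
= 0010 0001 0101 0110 0111 0111


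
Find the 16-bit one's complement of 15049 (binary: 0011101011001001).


Original: 0011101011001001
Invert all bits:
  bit 0: 0 → 1
  bit 1: 0 → 1
  bit 2: 1 → 0
  bit 3: 1 → 0
  bit 4: 1 → 0
  bit 5: 0 → 1
  bit 6: 1 → 0
  bit 7: 0 → 1
  bit 8: 1 → 0
  bit 9: 1 → 0
  bit 10: 0 → 1
  bit 11: 0 → 1
  bit 12: 1 → 0
  bit 13: 0 → 1
  bit 14: 0 → 1
  bit 15: 1 → 0
= 1100010100110110


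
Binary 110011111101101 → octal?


Group into 3-bit groups: 110011111101101
  110 = 6
  011 = 3
  111 = 7
  101 = 5
  101 = 5
= 0o63755


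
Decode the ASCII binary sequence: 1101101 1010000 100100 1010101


Codes (binary): 1101101 1010000 100100 1010101
Per-code ASCII lookup:
  1101101 = 109  (range 97-122: lowercase, 109 - 97 = 12) → 'm'
  1010000 = 80  (range 65-90: uppercase, 80 - 65 = 15) → 'P'
  100100 = 36  (special character) → '$'
  1010101 = 85  (range 65-90: uppercase, 85 - 65 = 20) → 'U'
= 'mP$U'


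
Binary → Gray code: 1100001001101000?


Binary: 1100001001101000
Gray code: G = B XOR (B >> 1)
B >> 1 = 0110000100110100
1100001001101000 XOR 0110000100110100:
  1 XOR 0 = 1
  1 XOR 1 = 0
  0 XOR 1 = 1
  0 XOR 0 = 0
  0 XOR 0 = 0
  0 XOR 0 = 0
  1 XOR 0 = 1
  0 XOR 1 = 1
  0 XOR 0 = 0
  1 XOR 0 = 1
  1 XOR 1 = 0
  0 XOR 1 = 1
  1 XOR 0 = 1
  0 XOR 1 = 1
  0 XOR 0 = 0
  0 XOR 0 = 0
= 1010001101011100


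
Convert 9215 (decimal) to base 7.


Divide by 7 repeatedly:
9215 ÷ 7 = 1316 remainder 3
1316 ÷ 7 = 188 remainder 0
188 ÷ 7 = 26 remainder 6
26 ÷ 7 = 3 remainder 5
3 ÷ 7 = 0 remainder 3
Reading remainders bottom-up:
= 35603


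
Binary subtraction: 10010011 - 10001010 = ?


Align and subtract column by column (LSB to MSB, borrowing when needed):
  10010011
- 10001010
  --------
  col 0: (1 - 0 borrow-in) - 0 → 1 - 0 = 1, borrow out 0
  col 1: (1 - 0 borrow-in) - 1 → 1 - 1 = 0, borrow out 0
  col 2: (0 - 0 borrow-in) - 0 → 0 - 0 = 0, borrow out 0
  col 3: (0 - 0 borrow-in) - 1 → borrow from next column: (0+2) - 1 = 1, borrow out 1
  col 4: (1 - 1 borrow-in) - 0 → 0 - 0 = 0, borrow out 0
  col 5: (0 - 0 borrow-in) - 0 → 0 - 0 = 0, borrow out 0
  col 6: (0 - 0 borrow-in) - 0 → 0 - 0 = 0, borrow out 0
  col 7: (1 - 0 borrow-in) - 1 → 1 - 1 = 0, borrow out 0
Reading bits MSB→LSB: 00001001
Strip leading zeros: 1001
= 1001


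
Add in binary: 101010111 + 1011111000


Align and add column by column (LSB to MSB, carry propagating):
  00101010111
+ 01011111000
  -----------
  col 0: 1 + 0 + 0 (carry in) = 1 → bit 1, carry out 0
  col 1: 1 + 0 + 0 (carry in) = 1 → bit 1, carry out 0
  col 2: 1 + 0 + 0 (carry in) = 1 → bit 1, carry out 0
  col 3: 0 + 1 + 0 (carry in) = 1 → bit 1, carry out 0
  col 4: 1 + 1 + 0 (carry in) = 2 → bit 0, carry out 1
  col 5: 0 + 1 + 1 (carry in) = 2 → bit 0, carry out 1
  col 6: 1 + 1 + 1 (carry in) = 3 → bit 1, carry out 1
  col 7: 0 + 1 + 1 (carry in) = 2 → bit 0, carry out 1
  col 8: 1 + 0 + 1 (carry in) = 2 → bit 0, carry out 1
  col 9: 0 + 1 + 1 (carry in) = 2 → bit 0, carry out 1
  col 10: 0 + 0 + 1 (carry in) = 1 → bit 1, carry out 0
Reading bits MSB→LSB: 10001001111
Strip leading zeros: 10001001111
= 10001001111


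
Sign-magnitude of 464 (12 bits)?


Sign bit: 0 (positive)
Magnitude: 464 = 00111010000
= 000111010000


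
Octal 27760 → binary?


Each octal digit → 3 binary bits:
  2 = 010
  7 = 111
  7 = 111
  6 = 110
  0 = 000
Concatenate: 010 111 111 110 000
= 010111111110000


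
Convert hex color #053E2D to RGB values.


Hex: #053E2D
R = 05₁₆ = 5
G = 3E₁₆ = 62
B = 2D₁₆ = 45
= RGB(5, 62, 45)


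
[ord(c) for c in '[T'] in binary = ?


String: '[T'  (2 characters)
Per-character ASCII lookup:
  '[': special character: '[' = 91 → 1011011
  'T': uppercase starts at 65: 'T' = 65 + 19 = 84 → 1010100
= 1011011 1010100


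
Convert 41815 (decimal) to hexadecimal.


Divide by 16 repeatedly:
41815 ÷ 16 = 2613 remainder 7 (7)
2613 ÷ 16 = 163 remainder 5 (5)
163 ÷ 16 = 10 remainder 3 (3)
10 ÷ 16 = 0 remainder 10 (A)
Reading remainders bottom-up:
= 0xA357


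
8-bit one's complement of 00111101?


Original: 00111101
Invert all bits:
  bit 0: 0 → 1
  bit 1: 0 → 1
  bit 2: 1 → 0
  bit 3: 1 → 0
  bit 4: 1 → 0
  bit 5: 1 → 0
  bit 6: 0 → 1
  bit 7: 1 → 0
= 11000010


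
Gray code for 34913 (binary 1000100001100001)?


Binary: 1000100001100001
Gray code: G = B XOR (B >> 1)
B >> 1 = 0100010000110000
1000100001100001 XOR 0100010000110000:
  1 XOR 0 = 1
  0 XOR 1 = 1
  0 XOR 0 = 0
  0 XOR 0 = 0
  1 XOR 0 = 1
  0 XOR 1 = 1
  0 XOR 0 = 0
  0 XOR 0 = 0
  0 XOR 0 = 0
  1 XOR 0 = 1
  1 XOR 1 = 0
  0 XOR 1 = 1
  0 XOR 0 = 0
  0 XOR 0 = 0
  0 XOR 0 = 0
  1 XOR 0 = 1
= 1100110001010001


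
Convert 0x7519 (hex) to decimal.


Positional values:
Position 0: 9 × 16^0 = 9 × 1 = 9
Position 1: 1 × 16^1 = 1 × 16 = 16
Position 2: 5 × 16^2 = 5 × 256 = 1280
Position 3: 7 × 16^3 = 7 × 4096 = 28672
Sum = 9 + 16 + 1280 + 28672
= 29977


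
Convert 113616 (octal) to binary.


Each octal digit → 3 binary bits:
  1 = 001
  1 = 001
  3 = 011
  6 = 110
  1 = 001
  6 = 110
Concatenate: 001 001 011 110 001 110
= 001001011110001110


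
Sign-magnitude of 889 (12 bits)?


Sign bit: 0 (positive)
Magnitude: 889 = 01101111001
= 001101111001


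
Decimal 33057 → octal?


Divide by 8 repeatedly:
33057 ÷ 8 = 4132 remainder 1
4132 ÷ 8 = 516 remainder 4
516 ÷ 8 = 64 remainder 4
64 ÷ 8 = 8 remainder 0
8 ÷ 8 = 1 remainder 0
1 ÷ 8 = 0 remainder 1
Reading remainders bottom-up:
= 0o100441


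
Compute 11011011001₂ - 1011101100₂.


Align and subtract column by column (LSB to MSB, borrowing when needed):
  11011011001
- 01011101100
  -----------
  col 0: (1 - 0 borrow-in) - 0 → 1 - 0 = 1, borrow out 0
  col 1: (0 - 0 borrow-in) - 0 → 0 - 0 = 0, borrow out 0
  col 2: (0 - 0 borrow-in) - 1 → borrow from next column: (0+2) - 1 = 1, borrow out 1
  col 3: (1 - 1 borrow-in) - 1 → borrow from next column: (0+2) - 1 = 1, borrow out 1
  col 4: (1 - 1 borrow-in) - 0 → 0 - 0 = 0, borrow out 0
  col 5: (0 - 0 borrow-in) - 1 → borrow from next column: (0+2) - 1 = 1, borrow out 1
  col 6: (1 - 1 borrow-in) - 1 → borrow from next column: (0+2) - 1 = 1, borrow out 1
  col 7: (1 - 1 borrow-in) - 1 → borrow from next column: (0+2) - 1 = 1, borrow out 1
  col 8: (0 - 1 borrow-in) - 0 → borrow from next column: (-1+2) - 0 = 1, borrow out 1
  col 9: (1 - 1 borrow-in) - 1 → borrow from next column: (0+2) - 1 = 1, borrow out 1
  col 10: (1 - 1 borrow-in) - 0 → 0 - 0 = 0, borrow out 0
Reading bits MSB→LSB: 01111101101
Strip leading zeros: 1111101101
= 1111101101


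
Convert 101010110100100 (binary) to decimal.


Positional values:
Bit 2: 1 × 2^2 = 4
Bit 5: 1 × 2^5 = 32
Bit 7: 1 × 2^7 = 128
Bit 8: 1 × 2^8 = 256
Bit 10: 1 × 2^10 = 1024
Bit 12: 1 × 2^12 = 4096
Bit 14: 1 × 2^14 = 16384
Sum = 4 + 32 + 128 + 256 + 1024 + 4096 + 16384
= 21924


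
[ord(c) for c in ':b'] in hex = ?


String: ':b'  (2 characters)
Per-character ASCII lookup:
  ':': special character: ':' = 58 → 0x3A
  'b': lowercase starts at 97: 'b' = 97 + 1 = 98 → 0x62
= 0x3A 0x62


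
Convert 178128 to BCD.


Each digit → 4-bit binary:
  1 → 0001
  7 → 0111
  8 → 1000
  1 → 0001
  2 → 0010
  8 → 1000
= 0001 0111 1000 0001 0010 1000


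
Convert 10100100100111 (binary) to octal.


Group into 3-bit groups: 010100100100111
  010 = 2
  100 = 4
  100 = 4
  100 = 4
  111 = 7
= 0o24447


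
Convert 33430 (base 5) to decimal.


Positional values (base 5):
  0 × 5^0 = 0 × 1 = 0
  3 × 5^1 = 3 × 5 = 15
  4 × 5^2 = 4 × 25 = 100
  3 × 5^3 = 3 × 125 = 375
  3 × 5^4 = 3 × 625 = 1875
Sum = 0 + 15 + 100 + 375 + 1875
= 2365


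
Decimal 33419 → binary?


Divide by 2 repeatedly:
33419 ÷ 2 = 16709 remainder 1
16709 ÷ 2 = 8354 remainder 1
8354 ÷ 2 = 4177 remainder 0
4177 ÷ 2 = 2088 remainder 1
2088 ÷ 2 = 1044 remainder 0
1044 ÷ 2 = 522 remainder 0
522 ÷ 2 = 261 remainder 0
261 ÷ 2 = 130 remainder 1
130 ÷ 2 = 65 remainder 0
65 ÷ 2 = 32 remainder 1
32 ÷ 2 = 16 remainder 0
16 ÷ 2 = 8 remainder 0
8 ÷ 2 = 4 remainder 0
4 ÷ 2 = 2 remainder 0
2 ÷ 2 = 1 remainder 0
1 ÷ 2 = 0 remainder 1
Reading remainders bottom-up:
= 1000001010001011


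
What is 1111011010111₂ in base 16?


Group into 4-bit nibbles: 0001111011010111
  0001 = 1
  1110 = E
  1101 = D
  0111 = 7
= 0x1ED7


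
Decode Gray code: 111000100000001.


Gray code: 111000100000001
MSB stays the same: 1
Each subsequent bit = prev_binary XOR current_gray:
  B[1] = 1 XOR 1 = 0
  B[2] = 0 XOR 1 = 1
  B[3] = 1 XOR 0 = 1
  B[4] = 1 XOR 0 = 1
  B[5] = 1 XOR 0 = 1
  B[6] = 1 XOR 1 = 0
  B[7] = 0 XOR 0 = 0
  B[8] = 0 XOR 0 = 0
  B[9] = 0 XOR 0 = 0
  B[10] = 0 XOR 0 = 0
  B[11] = 0 XOR 0 = 0
  B[12] = 0 XOR 0 = 0
  B[13] = 0 XOR 0 = 0
  B[14] = 0 XOR 1 = 1
= 101111000000001 (24065 decimal)


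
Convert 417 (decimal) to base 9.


Divide by 9 repeatedly:
417 ÷ 9 = 46 remainder 3
46 ÷ 9 = 5 remainder 1
5 ÷ 9 = 0 remainder 5
Reading remainders bottom-up:
= 513


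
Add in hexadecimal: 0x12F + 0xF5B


Align and add column by column (LSB to MSB, each column mod 16 with carry):
  012F
+ 0F5B
  ----
  col 0: F(15) + B(11) + 0 (carry in) = 26 → A(10), carry out 1
  col 1: 2(2) + 5(5) + 1 (carry in) = 8 → 8(8), carry out 0
  col 2: 1(1) + F(15) + 0 (carry in) = 16 → 0(0), carry out 1
  col 3: 0(0) + 0(0) + 1 (carry in) = 1 → 1(1), carry out 0
Reading digits MSB→LSB: 108A
Strip leading zeros: 108A
= 0x108A


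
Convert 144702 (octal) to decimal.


Positional values:
Position 0: 2 × 8^0 = 2
Position 1: 0 × 8^1 = 0
Position 2: 7 × 8^2 = 448
Position 3: 4 × 8^3 = 2048
Position 4: 4 × 8^4 = 16384
Position 5: 1 × 8^5 = 32768
Sum = 2 + 0 + 448 + 2048 + 16384 + 32768
= 51650


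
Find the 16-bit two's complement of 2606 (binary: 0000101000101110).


Original: 0000101000101110
Step 1 - Invert all bits: 1111010111010001
Step 2 - Add 1: 1111010111010001 + 1
= 1111010111010010 (represents -2606)


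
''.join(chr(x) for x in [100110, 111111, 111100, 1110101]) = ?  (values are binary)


Codes (binary): 100110 111111 111100 1110101
Per-code ASCII lookup:
  100110 = 38  (special character) → '&'
  111111 = 63  (special character) → '?'
  111100 = 60  (special character) → '<'
  1110101 = 117  (range 97-122: lowercase, 117 - 97 = 20) → 'u'
= '&?<u'


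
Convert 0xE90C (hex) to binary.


Each hex digit → 4 binary bits:
  E = 1110
  9 = 1001
  0 = 0000
  C = 1100
Concatenate: 1110 1001 0000 1100
= 1110100100001100


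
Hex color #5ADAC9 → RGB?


Hex: #5ADAC9
R = 5A₁₆ = 90
G = DA₁₆ = 218
B = C9₁₆ = 201
= RGB(90, 218, 201)


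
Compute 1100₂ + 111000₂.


Align and add column by column (LSB to MSB, carry propagating):
  0001100
+ 0111000
  -------
  col 0: 0 + 0 + 0 (carry in) = 0 → bit 0, carry out 0
  col 1: 0 + 0 + 0 (carry in) = 0 → bit 0, carry out 0
  col 2: 1 + 0 + 0 (carry in) = 1 → bit 1, carry out 0
  col 3: 1 + 1 + 0 (carry in) = 2 → bit 0, carry out 1
  col 4: 0 + 1 + 1 (carry in) = 2 → bit 0, carry out 1
  col 5: 0 + 1 + 1 (carry in) = 2 → bit 0, carry out 1
  col 6: 0 + 0 + 1 (carry in) = 1 → bit 1, carry out 0
Reading bits MSB→LSB: 1000100
Strip leading zeros: 1000100
= 1000100


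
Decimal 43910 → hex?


Divide by 16 repeatedly:
43910 ÷ 16 = 2744 remainder 6 (6)
2744 ÷ 16 = 171 remainder 8 (8)
171 ÷ 16 = 10 remainder 11 (B)
10 ÷ 16 = 0 remainder 10 (A)
Reading remainders bottom-up:
= 0xAB86


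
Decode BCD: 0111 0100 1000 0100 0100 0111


Each 4-bit group → digit:
  0111 → 7
  0100 → 4
  1000 → 8
  0100 → 4
  0100 → 4
  0111 → 7
= 748447


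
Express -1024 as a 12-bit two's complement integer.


Original: 010000000000
Step 1 - Invert all bits: 101111111111
Step 2 - Add 1: 101111111111 + 1
= 110000000000 (represents -1024)


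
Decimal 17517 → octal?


Divide by 8 repeatedly:
17517 ÷ 8 = 2189 remainder 5
2189 ÷ 8 = 273 remainder 5
273 ÷ 8 = 34 remainder 1
34 ÷ 8 = 4 remainder 2
4 ÷ 8 = 0 remainder 4
Reading remainders bottom-up:
= 0o42155


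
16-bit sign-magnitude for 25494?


Sign bit: 0 (positive)
Magnitude: 25494 = 110001110010110
= 0110001110010110


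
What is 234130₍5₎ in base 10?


Positional values (base 5):
  0 × 5^0 = 0 × 1 = 0
  3 × 5^1 = 3 × 5 = 15
  1 × 5^2 = 1 × 25 = 25
  4 × 5^3 = 4 × 125 = 500
  3 × 5^4 = 3 × 625 = 1875
  2 × 5^5 = 2 × 3125 = 6250
Sum = 0 + 15 + 25 + 500 + 1875 + 6250
= 8665


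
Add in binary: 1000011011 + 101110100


Align and add column by column (LSB to MSB, carry propagating):
  01000011011
+ 00101110100
  -----------
  col 0: 1 + 0 + 0 (carry in) = 1 → bit 1, carry out 0
  col 1: 1 + 0 + 0 (carry in) = 1 → bit 1, carry out 0
  col 2: 0 + 1 + 0 (carry in) = 1 → bit 1, carry out 0
  col 3: 1 + 0 + 0 (carry in) = 1 → bit 1, carry out 0
  col 4: 1 + 1 + 0 (carry in) = 2 → bit 0, carry out 1
  col 5: 0 + 1 + 1 (carry in) = 2 → bit 0, carry out 1
  col 6: 0 + 1 + 1 (carry in) = 2 → bit 0, carry out 1
  col 7: 0 + 0 + 1 (carry in) = 1 → bit 1, carry out 0
  col 8: 0 + 1 + 0 (carry in) = 1 → bit 1, carry out 0
  col 9: 1 + 0 + 0 (carry in) = 1 → bit 1, carry out 0
  col 10: 0 + 0 + 0 (carry in) = 0 → bit 0, carry out 0
Reading bits MSB→LSB: 01110001111
Strip leading zeros: 1110001111
= 1110001111


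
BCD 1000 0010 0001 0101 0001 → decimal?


Each 4-bit group → digit:
  1000 → 8
  0010 → 2
  0001 → 1
  0101 → 5
  0001 → 1
= 82151


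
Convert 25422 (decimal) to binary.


Divide by 2 repeatedly:
25422 ÷ 2 = 12711 remainder 0
12711 ÷ 2 = 6355 remainder 1
6355 ÷ 2 = 3177 remainder 1
3177 ÷ 2 = 1588 remainder 1
1588 ÷ 2 = 794 remainder 0
794 ÷ 2 = 397 remainder 0
397 ÷ 2 = 198 remainder 1
198 ÷ 2 = 99 remainder 0
99 ÷ 2 = 49 remainder 1
49 ÷ 2 = 24 remainder 1
24 ÷ 2 = 12 remainder 0
12 ÷ 2 = 6 remainder 0
6 ÷ 2 = 3 remainder 0
3 ÷ 2 = 1 remainder 1
1 ÷ 2 = 0 remainder 1
Reading remainders bottom-up:
= 110001101001110


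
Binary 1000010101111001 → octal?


Group into 3-bit groups: 001000010101111001
  001 = 1
  000 = 0
  010 = 2
  101 = 5
  111 = 7
  001 = 1
= 0o102571


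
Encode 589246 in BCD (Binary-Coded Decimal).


Each digit → 4-bit binary:
  5 → 0101
  8 → 1000
  9 → 1001
  2 → 0010
  4 → 0100
  6 → 0110
= 0101 1000 1001 0010 0100 0110


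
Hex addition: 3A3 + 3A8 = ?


Align and add column by column (LSB to MSB, each column mod 16 with carry):
  03A3
+ 03A8
  ----
  col 0: 3(3) + 8(8) + 0 (carry in) = 11 → B(11), carry out 0
  col 1: A(10) + A(10) + 0 (carry in) = 20 → 4(4), carry out 1
  col 2: 3(3) + 3(3) + 1 (carry in) = 7 → 7(7), carry out 0
  col 3: 0(0) + 0(0) + 0 (carry in) = 0 → 0(0), carry out 0
Reading digits MSB→LSB: 074B
Strip leading zeros: 74B
= 0x74B


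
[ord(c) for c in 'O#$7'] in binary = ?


String: 'O#$7'  (4 characters)
Per-character ASCII lookup:
  'O': uppercase starts at 65: 'O' = 65 + 14 = 79 → 1001111
  '#': special character: '#' = 35 → 100011
  '$': special character: '$' = 36 → 100100
  '7': digits start at 48: '7' = 48 + 7 = 55 → 110111
= 1001111 100011 100100 110111


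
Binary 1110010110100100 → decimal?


Positional values:
Bit 2: 1 × 2^2 = 4
Bit 5: 1 × 2^5 = 32
Bit 7: 1 × 2^7 = 128
Bit 8: 1 × 2^8 = 256
Bit 10: 1 × 2^10 = 1024
Bit 13: 1 × 2^13 = 8192
Bit 14: 1 × 2^14 = 16384
Bit 15: 1 × 2^15 = 32768
Sum = 4 + 32 + 128 + 256 + 1024 + 8192 + 16384 + 32768
= 58788


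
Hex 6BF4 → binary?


Each hex digit → 4 binary bits:
  6 = 0110
  B = 1011
  F = 1111
  4 = 0100
Concatenate: 0110 1011 1111 0100
= 0110101111110100


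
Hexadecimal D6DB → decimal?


Positional values:
Position 0: B × 16^0 = 11 × 1 = 11
Position 1: D × 16^1 = 13 × 16 = 208
Position 2: 6 × 16^2 = 6 × 256 = 1536
Position 3: D × 16^3 = 13 × 4096 = 53248
Sum = 11 + 208 + 1536 + 53248
= 55003


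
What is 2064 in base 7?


Divide by 7 repeatedly:
2064 ÷ 7 = 294 remainder 6
294 ÷ 7 = 42 remainder 0
42 ÷ 7 = 6 remainder 0
6 ÷ 7 = 0 remainder 6
Reading remainders bottom-up:
= 6006


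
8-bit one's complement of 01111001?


Original: 01111001
Invert all bits:
  bit 0: 0 → 1
  bit 1: 1 → 0
  bit 2: 1 → 0
  bit 3: 1 → 0
  bit 4: 1 → 0
  bit 5: 0 → 1
  bit 6: 0 → 1
  bit 7: 1 → 0
= 10000110


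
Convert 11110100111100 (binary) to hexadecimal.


Group into 4-bit nibbles: 0011110100111100
  0011 = 3
  1101 = D
  0011 = 3
  1100 = C
= 0x3D3C


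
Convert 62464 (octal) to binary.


Each octal digit → 3 binary bits:
  6 = 110
  2 = 010
  4 = 100
  6 = 110
  4 = 100
Concatenate: 110 010 100 110 100
= 110010100110100


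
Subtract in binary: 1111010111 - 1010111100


Align and subtract column by column (LSB to MSB, borrowing when needed):
  1111010111
- 1010111100
  ----------
  col 0: (1 - 0 borrow-in) - 0 → 1 - 0 = 1, borrow out 0
  col 1: (1 - 0 borrow-in) - 0 → 1 - 0 = 1, borrow out 0
  col 2: (1 - 0 borrow-in) - 1 → 1 - 1 = 0, borrow out 0
  col 3: (0 - 0 borrow-in) - 1 → borrow from next column: (0+2) - 1 = 1, borrow out 1
  col 4: (1 - 1 borrow-in) - 1 → borrow from next column: (0+2) - 1 = 1, borrow out 1
  col 5: (0 - 1 borrow-in) - 1 → borrow from next column: (-1+2) - 1 = 0, borrow out 1
  col 6: (1 - 1 borrow-in) - 0 → 0 - 0 = 0, borrow out 0
  col 7: (1 - 0 borrow-in) - 1 → 1 - 1 = 0, borrow out 0
  col 8: (1 - 0 borrow-in) - 0 → 1 - 0 = 1, borrow out 0
  col 9: (1 - 0 borrow-in) - 1 → 1 - 1 = 0, borrow out 0
Reading bits MSB→LSB: 0100011011
Strip leading zeros: 100011011
= 100011011
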